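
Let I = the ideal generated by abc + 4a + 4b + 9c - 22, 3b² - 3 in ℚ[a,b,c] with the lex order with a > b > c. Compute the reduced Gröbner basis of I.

G = {ab + ¼ac + 9/4bc - 11/2b + 1, ac² - 16a + 9bc² - 22bc - 16b - 32c + 88, b² - 1}

The reduced Gröbner basis is the canonical form of the ideal for this ordering.

f_1 = abc + 4a + 4b + 9c - 22, LT = abc.
f_2 = 3b² - 3, LT = b².

S(f_1,f_2): lcm = ab²c. S = 4ab + ac + 4b² + 9bc - 22b.
  leading term ab: no divisor's leading term divides it; move 4ab to the remainder.
  leading term ac: no divisor's leading term divides it; move ac to the remainder.
  leading term b²: subtract (4/3)·f_2 from 4b² + 9bc - 22b → 9bc - 22b + 4
  leading term bc: no divisor's leading term divides it; move 9bc to the remainder.
  leading term b: no divisor's leading term divides it; move -22b to the remainder.
  leading term 1: no divisor's leading term divides it; move 4 to the remainder.
  remainder 4ab + ac + 9bc - 22b + 4 ≠ 0; add g_3 = 4ab + ac + 9bc - 22b + 4 to the basis.

S(f_1,g_3): lcm = abc. S = -¼ac² + 4a - 9/4bc² + 11/2bc + 4b + 8c - 22.
  leading term ac²: no divisor's leading term divides it; move -¼ac² to the remainder.
  leading term a: no divisor's leading term divides it; move 4a to the remainder.
  leading term bc²: no divisor's leading term divides it; move -9/4bc² to the remainder.
  leading term bc: no divisor's leading term divides it; move 11/2bc to the remainder.
  leading term b: no divisor's leading term divides it; move 4b to the remainder.
  leading term c: no divisor's leading term divides it; move 8c to the remainder.
  leading term 1: no divisor's leading term divides it; move -22 to the remainder.
  remainder -¼ac² + 4a - 9/4bc² + 11/2bc + 4b + 8c - 22 ≠ 0; add g_4 = -¼ac² + 4a - 9/4bc² + 11/2bc + 4b + 8c - 22 to the basis.

The other S-polynomials (S(f_2,g_3), S(f_1,g_4), S(f_2,g_4), S(g_3,g_4)) all reduce to 0 modulo the current basis, so we have a Gröbner basis.
Inter-reduce: drop elements whose leading term is divisible by another's, tail-reduce, and make monic.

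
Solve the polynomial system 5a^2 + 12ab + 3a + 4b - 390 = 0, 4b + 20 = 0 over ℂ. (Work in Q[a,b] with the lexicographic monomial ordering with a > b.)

{(-5, -5), (82/5, -5)}

Compute a lex Gröbner basis by Buchberger's algorithm.
f_1 = 5a^2 + 12ab + 3a + 4b - 390, LT = a^2.
f_2 = 4b + 20, LT = b.

The S-polynomials (S(f_1,f_2)) all reduce to 0 modulo the current basis, so we have a Gröbner basis.
Inter-reduce: drop elements whose leading term is divisible by another's, tail-reduce, and make monic.
Reduced Gröbner basis: {a^2 - 57/5a - 82, b + 5}.

The lex basis is triangular: the last element involves only b. Solving b + 5 = 0 gives b ∈ {-5}; substituting each value into the earlier elements determines the remaining variables.
  b = -5: the earlier basis element becomes a^2 - 57/5a - 82 = 0, giving a = -5, 82/5 — points (-5, -5), (82/5, -5).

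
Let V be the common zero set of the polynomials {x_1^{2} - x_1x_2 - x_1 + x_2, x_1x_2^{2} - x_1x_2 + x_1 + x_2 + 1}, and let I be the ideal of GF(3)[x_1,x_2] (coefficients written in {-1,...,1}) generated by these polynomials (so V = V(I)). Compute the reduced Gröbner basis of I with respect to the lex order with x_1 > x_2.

G = {x_1^{2} - x_2^{3} + x_2 - 1, x_1x_2 + x_1 - x_2^{3} - 1, x_2^{4} + x_2^{3} - x_2 - 1}

f_1 = x_1^{2} - x_1x_2 - x_1 + x_2, LT = x_1^{2}.
f_2 = x_1x_2^{2} - x_1x_2 + x_1 + x_2 + 1, LT = x_1x_2^{2}.

S(f_1,f_2): lcm = x_1^{2}x_2^{2}. S = x_1^{2}x_2 - x_1^{2} - x_1x_2^{3} - x_1x_2^{2} - x_1x_2 - x_1 + x_2^{3}.
  reduce S modulo (f_1, f_2):
  remainder -x_1x_2 - x_1 + x_2^{3} + 1 ≠ 0; add g_3 = -x_1x_2 - x_1 + x_2^{3} + 1 to the basis.

S(f_2,g_3): lcm = x_1x_2^{2}. S = x_1x_2 + x_1 + x_2^{4} - x_2 + 1.
  reduce S modulo (f_1, f_2, g_3):
  remainder x_2^{4} + x_2^{3} - x_2 - 1 ≠ 0; add g_4 = x_2^{4} + x_2^{3} - x_2 - 1 to the basis.

The other S-polynomials (S(f_1,g_3), S(f_1,g_4), S(f_2,g_4), S(g_3,g_4)) all reduce to 0 modulo the current basis, so we have a Gröbner basis.
Inter-reduce: drop elements whose leading term is divisible by another's, tail-reduce, and make monic.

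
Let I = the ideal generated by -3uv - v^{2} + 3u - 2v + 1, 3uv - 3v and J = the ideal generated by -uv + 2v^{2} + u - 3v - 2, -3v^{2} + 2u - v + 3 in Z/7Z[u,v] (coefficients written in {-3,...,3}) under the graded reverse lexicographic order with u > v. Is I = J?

Two ideals are equal iff their reduced Gröbner bases coincide (the reduced basis is unique for a fixed ordering).
Buchberger on the first generating set:
f_1 = -3uv - v^{2} + 3u - 2v + 1, LT = uv.
f_2 = 3uv - 3v, LT = uv.

S(f_1,f_2): lcm = uv. S = -2v^{2} - u - 3v + 2.
  leading term v^{2}: no divisor's leading term divides it; move -2v^{2} to the remainder.
  leading term u: no divisor's leading term divides it; move -u to the remainder.
  leading term v: no divisor's leading term divides it; move -3v to the remainder.
  leading term 1: no divisor's leading term divides it; move 2 to the remainder.
  remainder -2v^{2} - u - 3v + 2 ≠ 0; add g_3 = -2v^{2} - u - 3v + 2 to the basis.

S(f_1,g_3): lcm = uv^{2}. S = -2v^{3} + 3u^{2} + uv + 3v^{2} + u + 2v.
  leading term v^{3}: subtract (v)·g_3 from -2v^{3} + 3u^{2} + uv + 3v^{2} + u + 2v → 3u^{2} + 2uv - v^{2} + u
  leading term u^{2}: no divisor's leading term divides it; move 3u^{2} to the remainder.
  leading term uv: subtract (-3)·f_1 from 2uv - v^{2} + u → 3v^{2} + 3u + v + 3
  leading term v^{2}: subtract (2)·g_3 from 3v^{2} + 3u + v + 3 → -2u - 1
  leading term u: no divisor's leading term divides it; move -2u to the remainder.
  leading term 1: no divisor's leading term divides it; move -1 to the remainder.
  remainder 3u^{2} - 2u - 1 ≠ 0; add g_4 = 3u^{2} - 2u - 1 to the basis.

The other S-polynomials (S(f_2,g_3), S(f_1,g_4), S(f_2,g_4), S(g_3,g_4)) all reduce to 0 modulo the current basis, so we have a Gröbner basis.
Inter-reduce: drop elements whose leading term is divisible by another's, tail-reduce, and make monic.
Reduced Gröbner basis: {u^{2} - 3u + 2, uv - v, v^{2} - 3u - 2v - 1}.

Buchberger on the second generating set:
h_1 = -uv + 2v^{2} + u - 3v - 2, LT = uv.
h_2 = -3v^{2} + 2u - v + 3, LT = v^{2}.

S(h_1,h_2): lcm = uv^{2}. S = -2v^{3} + 3u^{2} + uv + 3v^{2} + u + 2v.
  leading term v^{3}: subtract (3v)·h_2 from -2v^{3} + 3u^{2} + uv + 3v^{2} + u + 2v → 3u^{2} + 2uv - v^{2} + u
  leading term u^{2}: no divisor's leading term divides it; move 3u^{2} to the remainder.
  leading term uv: subtract (-2)·h_1 from 2uv - v^{2} + u → 3v^{2} + 3u + v + 3
  leading term v^{2}: subtract (-1)·h_2 from 3v^{2} + 3u + v + 3 → -2u - 1
  leading term u: no divisor's leading term divides it; move -2u to the remainder.
  leading term 1: no divisor's leading term divides it; move -1 to the remainder.
  remainder 3u^{2} - 2u - 1 ≠ 0; add k_3 = 3u^{2} - 2u - 1 to the basis.

The other S-polynomials (S(h_1,k_3), S(h_2,k_3)) all reduce to 0 modulo the current basis, so we have a Gröbner basis.
Inter-reduce: drop elements whose leading term is divisible by another's, tail-reduce, and make monic.
Reduced Gröbner basis: {u^{2} - 3u + 2, uv - v, v^{2} - 3u - 2v - 1}.

The two bases agree; hence the ideals are identical.

Yes, the ideals are equal.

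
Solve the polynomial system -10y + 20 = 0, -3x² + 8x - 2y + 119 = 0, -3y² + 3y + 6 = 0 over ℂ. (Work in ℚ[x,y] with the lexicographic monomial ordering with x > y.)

Compute a lex Gröbner basis by Buchberger's algorithm.
f_1 = -10y + 20, LT = y.
f_2 = -3x² + 8x - 2y + 119, LT = x².
f_3 = -3y² + 3y + 6, LT = y².

The S-polynomials (S(f_1,f_2), S(f_1,f_3), S(f_2,f_3)) all reduce to 0 modulo the current basis, so we have a Gröbner basis.
Inter-reduce: drop elements whose leading term is divisible by another's, tail-reduce, and make monic.
Reduced Gröbner basis: {x² - 8/3x - 115/3, y - 2}.

A lex Gröbner basis eliminates variables successively. Here y - 2 depends only on y, with roots {2}; lifting each root through the earlier basis elements recovers the full solutions.
  y = 2: the earlier basis element becomes x² - 8/3x - 115/3 = 0, giving x = -5, 23/3 — points (-5, 2), (23/3, 2).
Substituting each solution back into the original system confirms all equations vanish.

{(-5, 2), (23/3, 2)}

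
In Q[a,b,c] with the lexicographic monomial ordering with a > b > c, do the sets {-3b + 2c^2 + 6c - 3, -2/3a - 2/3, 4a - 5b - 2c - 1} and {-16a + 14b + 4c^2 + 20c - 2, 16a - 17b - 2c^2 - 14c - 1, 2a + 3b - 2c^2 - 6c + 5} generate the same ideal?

Since reduced Gröbner bases are canonical representatives of ideals under a given ordering, it suffices to compute and compare them.
Buchberger on the first generating set:
f_1 = -3b + 2c^2 + 6c - 3, LT = b.
f_2 = -2/3a - 2/3, LT = a.
f_3 = 4a - 5b - 2c - 1, LT = a.

S(f_2,f_3): lcm = a. S = 5/4b + 1/2c + 5/4.
  reduce S modulo (f_1, f_2, f_3):
  remainder 5/6c^2 + 3c ≠ 0; add g_4 = 5/6c^2 + 3c to the basis.

The other S-polynomials (S(f_1,f_2), S(f_1,f_3), S(f_1,g_4), S(f_2,g_4), S(f_3,g_4)) all reduce to 0 modulo the current basis, so we have a Gröbner basis.
Inter-reduce: drop elements whose leading term is divisible by another's, tail-reduce, and make monic.
Reduced Gröbner basis: {a + 1, b + 2/5c + 1, c^2 + 18/5c}.

Buchberger on the second generating set:
h_1 = -16a + 14b + 4c^2 + 20c - 2, LT = a.
h_2 = 16a - 17b - 2c^2 - 14c - 1, LT = a.
h_3 = 2a + 3b - 2c^2 - 6c + 5, LT = a.

S(h_1,h_2): lcm = a. S = 3/16b - 1/8c^2 - 3/8c + 3/16.
  reduce S modulo (h_1, h_2, h_3):
  remainder 3/16b - 1/8c^2 - 3/8c + 3/16 ≠ 0; add k_4 = 3/16b - 1/8c^2 - 3/8c + 3/16 to the basis.

S(h_1,h_3): lcm = a. S = -19/8b + 3/4c^2 + 7/4c - 19/8.
  reduce S modulo (h_1, h_2, h_3, k_4):
  remainder -5/6c^2 - 3c ≠ 0; add k_5 = -5/6c^2 - 3c to the basis.

The other S-polynomials (S(h_2,h_3), S(h_1,k_4), S(h_2,k_4), S(h_3,k_4), S(h_1,k_5), S(h_2,k_5), S(h_3,k_5), S(k_4,k_5)) all reduce to 0 modulo the current basis, so we have a Gröbner basis.
Inter-reduce: drop elements whose leading term is divisible by another's, tail-reduce, and make monic.
Reduced Gröbner basis: {a + 1, b + 2/5c + 1, c^2 + 18/5c}.

The two bases agree; hence the ideals are identical.
The same test decides containment: I ⊆ J iff every generator of I reduces to 0 modulo a Gröbner basis of J.

Yes, the ideals are equal.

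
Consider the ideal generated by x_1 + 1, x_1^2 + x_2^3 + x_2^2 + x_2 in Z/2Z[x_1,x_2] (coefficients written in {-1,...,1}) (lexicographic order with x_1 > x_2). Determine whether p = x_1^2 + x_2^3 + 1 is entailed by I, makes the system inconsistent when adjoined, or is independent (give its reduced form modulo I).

First compute the reduced Gröbner basis of I by Buchberger's algorithm.
f_1 = x_1 + 1, LT = x_1.
f_2 = x_1^2 + x_2^3 + x_2^2 + x_2, LT = x_1^2.

S(f_1,f_2): lcm = x_1^2. S = x_1 + x_2^3 + x_2^2 + x_2.
  leading term x_1: subtract (1)·f_1 from x_1 + x_2^3 + x_2^2 + x_2 → x_2^3 + x_2^2 + x_2 + 1
  leading term x_2^3: no divisor's leading term divides it; move x_2^3 to the remainder.
  leading term x_2^2: no divisor's leading term divides it; move x_2^2 to the remainder.
  leading term x_2: no divisor's leading term divides it; move x_2 to the remainder.
  leading term 1: no divisor's leading term divides it; move 1 to the remainder.
  remainder x_2^3 + x_2^2 + x_2 + 1 ≠ 0; add h_3 = x_2^3 + x_2^2 + x_2 + 1 to the basis.

The other S-polynomials (S(f_1,h_3), S(f_2,h_3)) all reduce to 0 modulo the current basis, so we have a Gröbner basis.
Inter-reduce: drop elements whose leading term is divisible by another's, tail-reduce, and make monic.
Reduced Gröbner basis: {x_1 + 1, x_2^3 + x_2^2 + x_2 + 1}.
Label its elements g_1 = x_1 + 1, g_2 = x_2^3 + x_2^2 + x_2 + 1.

Reduce p = x_1^2 + x_2^3 + 1 modulo G:
  leading term x_1^2: subtract (x_1)·g_1 from x_1^2 + x_2^3 + 1 → x_1 + x_2^3 + 1
  leading term x_1: subtract (1)·g_1 from x_1 + x_2^3 + 1 → x_2^3
  leading term x_2^3: subtract (1)·g_2 from x_2^3 → x_2^2 + x_2 + 1
  leading term x_2^2: no divisor's leading term divides it; move x_2^2 to the remainder.
  leading term x_2: no divisor's leading term divides it; move x_2 to the remainder.
  leading term 1: no divisor's leading term divides it; move 1 to the remainder.
  normal form = x_2^2 + x_2 + 1.
The normal form is nonzero, so p ∉ I. Since p minus its normal form lies in I, I + (p) = I + (r) where r = x_2^2 + x_2 + 1; decide whether this ideal is the whole ring.
Run Buchberger on G together with r (pairs among the g_i already reduce to 0 since G is a Gröbner basis):
g_1 = x_1 + 1, LT = x_1.
g_2 = x_2^3 + x_2^2 + x_2 + 1, LT = x_2^3.
r = x_2^2 + x_2 + 1, LT = x_2^2.

S(g_2,r): lcm = x_2^3. S = 1.
  leading term 1: no divisor's leading term divides it; move 1 to the remainder.
  remainder 1 ≠ 0; add m_4 = 1 to the basis.

The other S-polynomials (S(g_1,g_2), S(g_1,r), S(g_1,m_4), S(g_2,m_4), S(r,m_4)) all reduce to 0 modulo the current basis, so we have a Gröbner basis.
Inter-reduce: drop elements whose leading term is divisible by another's, tail-reduce, and make monic.
Reduced Gröbner basis: {1}.
The reduced Gröbner basis of I + (p) is {1}: the ideal is the whole ring, so the enlarged system has no common solution — adjoining p is inconsistent.

Adjoining x_1^2 + x_2^3 + 1 makes the ideal the whole ring: the system is inconsistent.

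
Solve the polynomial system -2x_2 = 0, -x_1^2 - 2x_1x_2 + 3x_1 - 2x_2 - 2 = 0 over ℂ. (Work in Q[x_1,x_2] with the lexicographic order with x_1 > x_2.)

Compute a lex Gröbner basis by Buchberger's algorithm.
f_1 = -2x_2, LT = x_2.
f_2 = -x_1^2 - 2x_1x_2 + 3x_1 - 2x_2 - 2, LT = x_1^2.

The S-polynomials (S(f_1,f_2)) all reduce to 0 modulo the current basis, so we have a Gröbner basis.
Inter-reduce: drop elements whose leading term is divisible by another's, tail-reduce, and make monic.
Reduced Gröbner basis: {x_1^2 - 3x_1 + 2, x_2}.

From the last basis element, x_2 = 0, so x_2 takes values in {0}. Each choice, substituted upward through the basis, yields the corresponding point(s) of the solution set.
  x_2 = 0: the earlier basis element becomes x_1^2 - 3x_1 + 2 = 0, giving x_1 = 1, 2 — points (1, 0), (2, 0).
Each listed point satisfies every original equation (direct substitution).

{(1, 0), (2, 0)}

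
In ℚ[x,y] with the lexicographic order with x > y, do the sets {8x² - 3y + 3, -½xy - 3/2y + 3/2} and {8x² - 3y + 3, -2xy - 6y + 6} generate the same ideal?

Since reduced Gröbner bases are canonical representatives of ideals under a given ordering, it suffices to compute and compare them.
Buchberger on the first generating set:
f_1 = 8x² - 3y + 3, LT = x².
f_2 = -½xy - 3/2y + 3/2, LT = xy.

S(f_1,f_2): lcm = x²y. S = -3xy + 3x - ⅜y² + ⅜y.
  leading term xy: subtract (6)·f_2 from -3xy + 3x - ⅜y² + ⅜y → 3x - ⅜y² + 75/8y - 9
  leading term x: no divisor's leading term divides it; move 3x to the remainder.
  leading term y²: no divisor's leading term divides it; move -⅜y² to the remainder.
  leading term y: no divisor's leading term divides it; move 75/8y to the remainder.
  leading term 1: no divisor's leading term divides it; move -9 to the remainder.
  remainder 3x - ⅜y² + 75/8y - 9 ≠ 0; add g_3 = 3x - ⅜y² + 75/8y - 9 to the basis.

S(f_2,g_3): lcm = xy. S = ⅛y³ - 25/8y² + 6y - 3.
  leading term y³: no divisor's leading term divides it; move ⅛y³ to the remainder.
  leading term y²: no divisor's leading term divides it; move -25/8y² to the remainder.
  leading term y: no divisor's leading term divides it; move 6y to the remainder.
  leading term 1: no divisor's leading term divides it; move -3 to the remainder.
  remainder ⅛y³ - 25/8y² + 6y - 3 ≠ 0; add g_4 = ⅛y³ - 25/8y² + 6y - 3 to the basis.

The other S-polynomials (S(f_1,g_3), S(f_1,g_4), S(f_2,g_4), S(g_3,g_4)) all reduce to 0 modulo the current basis, so we have a Gröbner basis.
Inter-reduce: drop elements whose leading term is divisible by another's, tail-reduce, and make monic.
Reduced Gröbner basis: {x - ⅛y² + 25/8y - 3, y³ - 25y² + 48y - 24}.

Buchberger on the second generating set:
h_1 = 8x² - 3y + 3, LT = x².
h_2 = -2xy - 6y + 6, LT = xy.

S(h_1,h_2): lcm = x²y. S = -3xy + 3x - ⅜y² + ⅜y.
  leading term xy: subtract (3/2)·h_2 from -3xy + 3x - ⅜y² + ⅜y → 3x - ⅜y² + 75/8y - 9
  leading term x: no divisor's leading term divides it; move 3x to the remainder.
  leading term y²: no divisor's leading term divides it; move -⅜y² to the remainder.
  leading term y: no divisor's leading term divides it; move 75/8y to the remainder.
  leading term 1: no divisor's leading term divides it; move -9 to the remainder.
  remainder 3x - ⅜y² + 75/8y - 9 ≠ 0; add k_3 = 3x - ⅜y² + 75/8y - 9 to the basis.

S(h_2,k_3): lcm = xy. S = ⅛y³ - 25/8y² + 6y - 3.
  leading term y³: no divisor's leading term divides it; move ⅛y³ to the remainder.
  leading term y²: no divisor's leading term divides it; move -25/8y² to the remainder.
  leading term y: no divisor's leading term divides it; move 6y to the remainder.
  leading term 1: no divisor's leading term divides it; move -3 to the remainder.
  remainder ⅛y³ - 25/8y² + 6y - 3 ≠ 0; add k_4 = ⅛y³ - 25/8y² + 6y - 3 to the basis.

The other S-polynomials (S(h_1,k_3), S(h_1,k_4), S(h_2,k_4), S(k_3,k_4)) all reduce to 0 modulo the current basis, so we have a Gröbner basis.
Inter-reduce: drop elements whose leading term is divisible by another's, tail-reduce, and make monic.
Reduced Gröbner basis: {x - ⅛y² + 25/8y - 3, y³ - 25y² + 48y - 24}.

These coincide, so the ideals are equal.

Yes, the ideals are equal.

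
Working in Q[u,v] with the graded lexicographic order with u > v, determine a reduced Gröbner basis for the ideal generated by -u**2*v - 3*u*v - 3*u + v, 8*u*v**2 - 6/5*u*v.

G = {v**3 - 3/20*v**2, u**2 + 20/3*v**2 + 23*u - 23/3*v, u*v - 1/3*v**2 - 3/20*u + 1/20*v}

The reduced Gröbner basis is the canonical form of the ideal for this ordering.

f_1 = -u**2*v - 3*u*v - 3*u + v, LT = u**2*v.
f_2 = 8*u*v**2 - 6/5*u*v, LT = u*v**2.

S(f_1,f_2): lcm = u**2*v**2. S = 3/20*u**2*v + 3*u*v**2 + 3*u*v - v**2.
  leading term u**2*v: subtract (-3/20)·f_1 from 3/20*u**2*v + 3*u*v**2 + 3*u*v - v**2 → 3*u*v**2 + 51/20*u*v - v**2 - 9/20*u + 3/20*v
  leading term u*v**2: subtract (3/8)·f_2 from 3*u*v**2 + 51/20*u*v - v**2 - 9/20*u + 3/20*v → 3*u*v - v**2 - 9/20*u + 3/20*v
  leading term u*v: no divisor's leading term divides it; move 3*u*v to the remainder.
  leading term v**2: no divisor's leading term divides it; move -v**2 to the remainder.
  leading term u: no divisor's leading term divides it; move -9/20*u to the remainder.
  leading term v: no divisor's leading term divides it; move 3/20*v to the remainder.
  remainder 3*u*v - v**2 - 9/20*u + 3/20*v ≠ 0; add g_3 = 3*u*v - v**2 - 9/20*u + 3/20*v to the basis.

S(f_1,g_3): lcm = u**2*v. S = 1/3*u*v**2 + 3/20*u**2 + 59/20*u*v + 3*u - v.
  leading term u*v**2: subtract (1/24)·f_2 from 1/3*u*v**2 + 3/20*u**2 + 59/20*u*v + 3*u - v → 3/20*u**2 + 3*u*v + 3*u - v
  leading term u**2: no divisor's leading term divides it; move 3/20*u**2 to the remainder.
  leading term u*v: subtract (1)·g_3 from 3*u*v + 3*u - v → v**2 + 69/20*u - 23/20*v
  leading term v**2: no divisor's leading term divides it; move v**2 to the remainder.
  leading term u: no divisor's leading term divides it; move 69/20*u to the remainder.
  leading term v: no divisor's leading term divides it; move -23/20*v to the remainder.
  remainder 3/20*u**2 + v**2 + 69/20*u - 23/20*v ≠ 0; add g_4 = 3/20*u**2 + v**2 + 69/20*u - 23/20*v to the basis.

S(f_2,g_3): lcm = u*v**2. S = 1/3*v**3 - 1/20*v**2.
  leading term v**3: no divisor's leading term divides it; move 1/3*v**3 to the remainder.
  leading term v**2: no divisor's leading term divides it; move -1/20*v**2 to the remainder.
  remainder 1/3*v**3 - 1/20*v**2 ≠ 0; add g_5 = 1/3*v**3 - 1/20*v**2 to the basis.

S(f_1,g_4): lcm = u**2*v. S = -20/3*v**3 - 20*u*v + 23/3*v**2 + 3*u - v.
  leading term v**3: subtract (-20)·g_5 from -20/3*v**3 - 20*u*v + 23/3*v**2 + 3*u - v → -20*u*v + 20/3*v**2 + 3*u - v
  leading term u*v: subtract (-20/3)·g_3 from -20*u*v + 20/3*v**2 + 3*u - v → 0
  remainder 0.

S(f_2,g_4): lcm = u**2*v**2. S = -20/3*v**4 - 3/20*u**2*v - 23*u*v**2 + 23/3*v**3.
  leading term v**4: subtract (-20*v)·g_5 from -20/3*v**4 - 3/20*u**2*v - 23*u*v**2 + 23/3*v**3 → -3/20*u**2*v - 23*u*v**2 + 20/3*v**3
  leading term u**2*v: subtract (3/20)·f_1 from -3/20*u**2*v - 23*u*v**2 + 20/3*v**3 → -23*u*v**2 + 20/3*v**3 + 9/20*u*v + 9/20*u - 3/20*v
  leading term u*v**2: subtract (-23/8)·f_2 from -23*u*v**2 + 20/3*v**3 + 9/20*u*v + 9/20*u - 3/20*v → 20/3*v**3 - 3*u*v + 9/20*u - 3/20*v
  leading term v**3: subtract (20)·g_5 from 20/3*v**3 - 3*u*v + 9/20*u - 3/20*v → -3*u*v + v**2 + 9/20*u - 3/20*v
  leading term u*v: subtract (-1)·g_3 from -3*u*v + v**2 + 9/20*u - 3/20*v → 0
  remainder 0.

S(g_3,g_4): lcm = u**2*v. S = -1/3*u*v**2 - 20/3*v**3 - 3/20*u**2 - 459/20*u*v + 23/3*v**2.
  leading term u*v**2: subtract (-1/24)·f_2 from -1/3*u*v**2 - 20/3*v**3 - 3/20*u**2 - 459/20*u*v + 23/3*v**2 → -20/3*v**3 - 3/20*u**2 - 23*u*v + 23/3*v**2
  leading term v**3: subtract (-20)·g_5 from -20/3*v**3 - 3/20*u**2 - 23*u*v + 23/3*v**2 → -3/20*u**2 - 23*u*v + 20/3*v**2
  leading term u**2: subtract (-1)·g_4 from -3/20*u**2 - 23*u*v + 20/3*v**2 → -23*u*v + 23/3*v**2 + 69/20*u - 23/20*v
  leading term u*v: subtract (-23/3)·g_3 from -23*u*v + 23/3*v**2 + 69/20*u - 23/20*v → 0
  remainder 0.

S(f_1,g_5): lcm = u**2*v**3. S = 3/20*u**2*v**2 + 3*u*v**3 + 3*u*v**2 - v**3.
  leading term u**2*v**2: subtract (-3/20*v)·f_1 from 3/20*u**2*v**2 + 3*u*v**3 + 3*u*v**2 - v**3 → 3*u*v**3 + 51/20*u*v**2 - v**3 - 9/20*u*v + 3/20*v**2
  leading term u*v**3: subtract (3/8*v)·f_2 from 3*u*v**3 + 51/20*u*v**2 - v**3 - 9/20*u*v + 3/20*v**2 → 3*u*v**2 - v**3 - 9/20*u*v + 3/20*v**2
  leading term u*v**2: subtract (3/8)·f_2 from 3*u*v**2 - v**3 - 9/20*u*v + 3/20*v**2 → -v**3 + 3/20*v**2
  leading term v**3: subtract (-3)·g_5 from -v**3 + 3/20*v**2 → 0
  remainder 0.

S(f_2,g_5): lcm = u*v**3. S = 0.
  remainder 0.

S(g_3,g_5): lcm = u*v**3. S = -1/3*v**4 + 1/20*v**3.
  leading term v**4: subtract (-v)·g_5 from -1/3*v**4 + 1/20*v**3 → 0
  remainder 0.

S(g_4,g_5): leading monomials are coprime, so the S-polynomial reduces to 0 (Buchberger's first criterion).
Every S-polynomial of the final basis reduces to 0, so we have a Gröbner basis.
Inter-reduce: drop elements whose leading term is divisible by another's, tail-reduce, and make monic.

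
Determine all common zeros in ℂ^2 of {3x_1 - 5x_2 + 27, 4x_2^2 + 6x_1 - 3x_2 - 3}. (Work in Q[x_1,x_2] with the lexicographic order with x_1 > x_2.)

Compute a lex Gröbner basis by Buchberger's algorithm.
f_1 = 3x_1 - 5x_2 + 27, LT = x_1.
f_2 = 6x_1 + 4x_2^2 - 3x_2 - 3, LT = x_1.

S(f_1,f_2): lcm = x_1. S = -2/3x_2^2 - 7/6x_2 + 19/2.
  leading term x_2^2: no divisor's leading term divides it; move -2/3x_2^2 to the remainder.
  leading term x_2: no divisor's leading term divides it; move -7/6x_2 to the remainder.
  leading term 1: no divisor's leading term divides it; move 19/2 to the remainder.
  remainder -2/3x_2^2 - 7/6x_2 + 19/2 ≠ 0; add h_3 = -2/3x_2^2 - 7/6x_2 + 19/2 to the basis.

The other S-polynomials (S(f_1,h_3), S(f_2,h_3)) all reduce to 0 modulo the current basis, so we have a Gröbner basis.
Inter-reduce: drop elements whose leading term is divisible by another's, tail-reduce, and make monic.
Reduced Gröbner basis: {x_1 - 5/3x_2 + 9, x_2^2 + 7/4x_2 - 57/4}.

Since the basis is lex-ordered, x_2^2 + 7/4x_2 - 57/4 is univariate in x_2. Its roots are {-19/4, 3}. Back-substituting each root into the other basis elements fixes the other coordinates.
  x_2 = -19/4: the earlier basis element becomes x_1 + 203/12 = 0, giving x_1 = -203/12 — point (-203/12, -19/4).
  x_2 = 3: the earlier basis element becomes x_1 + 4 = 0, giving x_1 = -4 — point (-4, 3).
Substituting each solution back into the original system confirms all equations vanish.
This is the nonlinear analogue of row-reducing a linear system.

{(-203/12, -19/4), (-4, 3)}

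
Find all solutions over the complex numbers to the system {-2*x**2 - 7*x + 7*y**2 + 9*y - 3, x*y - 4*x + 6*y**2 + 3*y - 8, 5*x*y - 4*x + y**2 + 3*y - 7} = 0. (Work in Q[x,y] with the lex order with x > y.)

Compute a lex Gröbner basis by Buchberger's algorithm.
f_1 = -2*x**2 - 7*x + 7*y**2 + 9*y - 3, LT = x**2.
f_2 = x*y - 4*x + 6*y**2 + 3*y - 8, LT = x*y.
f_3 = 5*x*y - 4*x + y**2 + 3*y - 7, LT = x*y.

S(f_1,f_2): lcm = x**2*y. S = 4*x**2 - 6*x*y**2 + 1/2*x*y + 8*x - 7/2*y**3 - 9/2*y**2 + 3/2*y.
  leading term x**2: subtract (-2)·f_1 from 4*x**2 - 6*x*y**2 + 1/2*x*y + 8*x - 7/2*y**3 - 9/2*y**2 + 3/2*y → -6*x*y**2 + 1/2*x*y - 6*x - 7/2*y**3 + 19/2*y**2 + 39/2*y - 6
  leading term x*y**2: subtract (-6*y)·f_2 from -6*x*y**2 + 1/2*x*y - 6*x - 7/2*y**3 + 19/2*y**2 + 39/2*y - 6 → -47/2*x*y - 6*x + 65/2*y**3 + 55/2*y**2 - 57/2*y - 6
  leading term x*y: subtract (-47/2)·f_2 from -47/2*x*y - 6*x + 65/2*y**3 + 55/2*y**2 - 57/2*y - 6 → -100*x + 65/2*y**3 + 337/2*y**2 + 42*y - 194
  leading term x: no divisor's leading term divides it; move -100*x to the remainder.
  leading term y**3: no divisor's leading term divides it; move 65/2*y**3 to the remainder.
  leading term y**2: no divisor's leading term divides it; move 337/2*y**2 to the remainder.
  leading term y: no divisor's leading term divides it; move 42*y to the remainder.
  leading term 1: no divisor's leading term divides it; move -194 to the remainder.
  remainder -100*x + 65/2*y**3 + 337/2*y**2 + 42*y - 194 ≠ 0; add h_4 = -100*x + 65/2*y**3 + 337/2*y**2 + 42*y - 194 to the basis.

S(f_1,f_3): lcm = x**2*y. S = 4/5*x**2 - 1/5*x*y**2 + 29/10*x*y + 7/5*x - 7/2*y**3 - 9/2*y**2 + 3/2*y.
  leading term x**2: subtract (-2/5)·f_1 from 4/5*x**2 - 1/5*x*y**2 + 29/10*x*y + 7/5*x - 7/2*y**3 - 9/2*y**2 + 3/2*y → -1/5*x*y**2 + 29/10*x*y - 7/5*x - 7/2*y**3 - 17/10*y**2 + 51/10*y - 6/5
  leading term x*y**2: subtract (-1/5*y)·f_2 from -1/5*x*y**2 + 29/10*x*y - 7/5*x - 7/2*y**3 - 17/10*y**2 + 51/10*y - 6/5 → 21/10*x*y - 7/5*x - 23/10*y**3 - 11/10*y**2 + 7/2*y - 6/5
  leading term x*y: subtract (21/10)·f_2 from 21/10*x*y - 7/5*x - 23/10*y**3 - 11/10*y**2 + 7/2*y - 6/5 → 7*x - 23/10*y**3 - 137/10*y**2 - 14/5*y + 78/5
  leading term x: subtract (-7/100)·h_4 from 7*x - 23/10*y**3 - 137/10*y**2 - 14/5*y + 78/5 → -1/40*y**3 - 381/200*y**2 + 7/50*y + 101/50
  leading term y**3: no divisor's leading term divides it; move -1/40*y**3 to the remainder.
  leading term y**2: no divisor's leading term divides it; move -381/200*y**2 to the remainder.
  leading term y: no divisor's leading term divides it; move 7/50*y to the remainder.
  leading term 1: no divisor's leading term divides it; move 101/50 to the remainder.
  remainder -1/40*y**3 - 381/200*y**2 + 7/50*y + 101/50 ≠ 0; add h_5 = -1/40*y**3 - 381/200*y**2 + 7/50*y + 101/50 to the basis.

S(f_2,f_3): lcm = x*y. S = -16/5*x + 29/5*y**2 + 12/5*y - 33/5.
  leading term x: subtract (4/125)·h_4 from -16/5*x + 29/5*y**2 + 12/5*y - 33/5 → -26/25*y**3 + 51/125*y**2 + 132/125*y - 49/125
  leading term y**3: subtract (208/5)·h_5 from -26/25*y**3 + 51/125*y**2 + 132/125*y - 49/125 → 9957/125*y**2 - 596/125*y - 10553/125
  leading term y**2: no divisor's leading term divides it; move 9957/125*y**2 to the remainder.
  leading term y: no divisor's leading term divides it; move -596/125*y to the remainder.
  leading term 1: no divisor's leading term divides it; move -10553/125 to the remainder.
  remainder 9957/125*y**2 - 596/125*y - 10553/125 ≠ 0; add h_6 = 9957/125*y**2 - 596/125*y - 10553/125 to the basis.

S(f_1,h_4): lcm = x**2. S = 13/40*x*y**3 + 337/200*x*y**2 + 21/50*x*y + 39/25*x - 7/2*y**2 - 9/2*y + 3/2.
  leading term x*y**3: subtract (13/40*y**2)·f_2 from 13/40*x*y**3 + 337/200*x*y**2 + 21/50*x*y + 39/25*x - 7/2*y**2 - 9/2*y + 3/2 → 597/200*x*y**2 + 21/50*x*y + 39/25*x - 39/20*y**4 - 39/40*y**3 - 9/10*y**2 - 9/2*y + 3/2
  leading term x*y**2: subtract (597/200*y)·f_2 from 597/200*x*y**2 + 21/50*x*y + 39/25*x - 39/20*y**4 - 39/40*y**3 - 9/10*y**2 - 9/2*y + 3/2 → 309/25*x*y + 39/25*x - 39/20*y**4 - 3777/200*y**3 - 1971/200*y**2 + 969/50*y + 3/2
  leading term x*y: subtract (309/25)·f_2 from 309/25*x*y + 39/25*x - 39/20*y**4 - 3777/200*y**3 - 1971/200*y**2 + 969/50*y + 3/2 → 51*x - 39/20*y**4 - 3777/200*y**3 - 16803/200*y**2 - 177/10*y + 5019/50
  leading term x: subtract (-51/100)·h_4 from 51*x - 39/20*y**4 - 3777/200*y**3 - 16803/200*y**2 - 177/10*y + 5019/50 → -39/20*y**4 - 231/100*y**3 + 48/25*y**2 + 93/25*y + 36/25
  leading term y**4: subtract (78*y)·h_5 from -39/20*y**4 - 231/100*y**3 + 48/25*y**2 + 93/25*y + 36/25 → 3657/25*y**3 - 9*y**2 - 3846/25*y + 36/25
  leading term y**3: subtract (-29256/5)·h_5 from 3657/25*y**3 - 9*y**2 - 3846/25*y + 36/25 → -1394442/125*y**2 + 83166/125*y + 1477608/125
  leading term y**2: subtract (-464814/3319)·h_6 from -1394442/125*y**2 + 83166/125*y + 1477608/125 → -200238/82975*y - 200238/82975
  leading term y: no divisor's leading term divides it; move -200238/82975*y to the remainder.
  leading term 1: no divisor's leading term divides it; move -200238/82975 to the remainder.
  remainder -200238/82975*y - 200238/82975 ≠ 0; add h_7 = -200238/82975*y - 200238/82975 to the basis.

The other S-polynomials (S(f_2,h_4), S(f_3,h_4), S(f_1,h_5), S(f_2,h_5), S(f_3,h_5), S(h_4,h_5), S(f_1,h_6), S(f_2,h_6), S(f_3,h_6), S(h_4,h_6), S(h_5,h_6), S(f_1,h_7), S(f_2,h_7), S(f_3,h_7), S(h_4,h_7), S(h_5,h_7), S(h_6,h_7)) all reduce to 0 modulo the current basis, so we have a Gröbner basis.
Inter-reduce: drop elements whose leading term is divisible by another's, tail-reduce, and make monic.
Reduced Gröbner basis: {x + 1, y + 1}.

Elimination: the polynomial y + 1 lies in the elimination ideal for y, so y ∈ {-1}. For each such y, the remaining basis elements (now univariate) give the rest of the solution.
  y = -1: the earlier basis element becomes x + 1 = 0, giving x = -1 — point (-1, -1).
Check: every point annihilates each of the original generators.
This is the nonlinear analogue of row-reducing a linear system.

{(-1, -1)}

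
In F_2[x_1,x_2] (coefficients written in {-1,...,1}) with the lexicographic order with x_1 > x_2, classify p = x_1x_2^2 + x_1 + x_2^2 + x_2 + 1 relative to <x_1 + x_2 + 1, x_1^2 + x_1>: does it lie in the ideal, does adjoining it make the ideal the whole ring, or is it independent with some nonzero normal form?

First compute the reduced Gröbner basis of I by Buchberger's algorithm.
f_1 = x_1 + x_2 + 1, LT = x_1.
f_2 = x_1^2 + x_1, LT = x_1^2.

S(f_1,f_2): lcm = x_1^2. S = x_1x_2.
  leading term x_1x_2: subtract (x_2)·f_1 from x_1x_2 → x_2^2 + x_2
  leading term x_2^2: no divisor's leading term divides it; move x_2^2 to the remainder.
  leading term x_2: no divisor's leading term divides it; move x_2 to the remainder.
  remainder x_2^2 + x_2 ≠ 0; add h_3 = x_2^2 + x_2 to the basis.

S(f_1,h_3): leading monomials are coprime, so the S-polynomial reduces to 0 (Buchberger's first criterion).
S(f_2,h_3): leading monomials are coprime, so the S-polynomial reduces to 0 (Buchberger's first criterion).
Every S-polynomial of the final basis reduces to 0, so we have a Gröbner basis.
Inter-reduce: drop elements whose leading term is divisible by another's, tail-reduce, and make monic.
Reduced Gröbner basis: {x_1 + x_2 + 1, x_2^2 + x_2}.
Label its elements g_1 = x_1 + x_2 + 1, g_2 = x_2^2 + x_2.

Reduce p = x_1x_2^2 + x_1 + x_2^2 + x_2 + 1 modulo G:
  leading term x_1x_2^2: subtract (x_2^2)·g_1 from x_1x_2^2 + x_1 + x_2^2 + x_2 + 1 → x_1 + x_2^3 + x_2 + 1
  leading term x_1: subtract (1)·g_1 from x_1 + x_2^3 + x_2 + 1 → x_2^3
  leading term x_2^3: subtract (x_2)·g_2 from x_2^3 → x_2^2
  leading term x_2^2: subtract (1)·g_2 from x_2^2 → x_2
  leading term x_2: no divisor's leading term divides it; move x_2 to the remainder.
  normal form = x_2.
The normal form is nonzero, so p ∉ I. Since p minus its normal form lies in I, I + (p) = I + (r) where r = x_2; decide whether this ideal is the whole ring.
Run Buchberger on G together with r (pairs among the g_i already reduce to 0 since G is a Gröbner basis):
g_1 = x_1 + x_2 + 1, LT = x_1.
g_2 = x_2^2 + x_2, LT = x_2^2.
r = x_2, LT = x_2.

S(g_1,g_2): leading monomials are coprime, so the S-polynomial reduces to 0 (Buchberger's first criterion).
S(g_1,r): leading monomials are coprime, so the S-polynomial reduces to 0 (Buchberger's first criterion).
S(g_2,r): lcm = x_2^2. S = x_2.
  leading term x_2: subtract (1)·r from x_2 → 0
  remainder 0.

Every S-polynomial of the final basis reduces to 0, so we have a Gröbner basis.
Inter-reduce: drop elements whose leading term is divisible by another's, tail-reduce, and make monic.
Reduced Gröbner basis: {x_1 + 1, x_2}.
The reduced Gröbner basis of I + (p) is {x_1 + 1, x_2} ≠ {1}, a proper ideal, so the enlarged system stays consistent: p is independent of I, with normal form x_2.

x_1x_2^2 + x_1 + x_2^2 + x_2 + 1 is independent of I; its normal form modulo I is x_2.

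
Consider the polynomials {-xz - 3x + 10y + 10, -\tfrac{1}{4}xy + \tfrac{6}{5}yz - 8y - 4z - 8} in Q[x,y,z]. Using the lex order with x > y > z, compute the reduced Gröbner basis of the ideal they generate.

G = {xy - \tfrac{24}{5}yz + 32y + 16z + 32, xz + 3x - 10y - 10, y^{2} - \tfrac{12}{25}yz^{2} + \tfrac{44}{25}yz + \tfrac{53}{5}y + \tfrac{8}{5}z^{2} + 8z + \tfrac{48}{5}}

f_1 = -xz - 3x + 10y + 10, LT = xz.
f_2 = -\tfrac{1}{4}xy + \tfrac{6}{5}yz - 8y - 4z - 8, LT = xy.

S(f_1,f_2): lcm = xyz. S = 3xy - 10y^{2} + \tfrac{24}{5}yz^{2} - 32yz - 10y - 16z^{2} - 32z.
  leading term xy: subtract (-12)·f_2 from 3xy - 10y^{2} + \tfrac{24}{5}yz^{2} - 32yz - 10y - 16z^{2} - 32z → -10y^{2} + \tfrac{24}{5}yz^{2} - \tfrac{88}{5}yz - 106y - 16z^{2} - 80z - 96
  leading term y^{2}: no divisor's leading term divides it; move -10y^{2} to the remainder.
  leading term yz^{2}: no divisor's leading term divides it; move \tfrac{24}{5}yz^{2} to the remainder.
  leading term yz: no divisor's leading term divides it; move -\tfrac{88}{5}yz to the remainder.
  leading term y: no divisor's leading term divides it; move -106y to the remainder.
  leading term z^{2}: no divisor's leading term divides it; move -16z^{2} to the remainder.
  leading term z: no divisor's leading term divides it; move -80z to the remainder.
  leading term 1: no divisor's leading term divides it; move -96 to the remainder.
  remainder -10y^{2} + \tfrac{24}{5}yz^{2} - \tfrac{88}{5}yz - 106y - 16z^{2} - 80z - 96 ≠ 0; add g_3 = -10y^{2} + \tfrac{24}{5}yz^{2} - \tfrac{88}{5}yz - 106y - 16z^{2} - 80z - 96 to the basis.

The other S-polynomials (S(f_1,g_3), S(f_2,g_3)) all reduce to 0 modulo the current basis, so we have a Gröbner basis.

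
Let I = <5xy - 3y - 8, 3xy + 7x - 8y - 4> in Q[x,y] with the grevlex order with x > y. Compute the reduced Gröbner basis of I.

f_1 = 5xy - 3y - 8, LT = xy.
f_2 = 3xy + 7x - 8y - 4, LT = xy.

S(f_1,f_2): lcm = xy. S = -7/3x + 31/15y - 4/15.
  reduce S modulo (f_1, f_2):
  remainder -7/3x + 31/15y - 4/15 ≠ 0; add g_3 = -7/3x + 31/15y - 4/15 to the basis.

S(f_1,g_3): lcm = xy. S = 31/35y^2 - 5/7y - 8/5.
  reduce S modulo (f_1, f_2, g_3):
  remainder 31/35y^2 - 5/7y - 8/5 ≠ 0; add g_4 = 31/35y^2 - 5/7y - 8/5 to the basis.

The other S-polynomials (S(f_2,g_3), S(f_1,g_4), S(f_2,g_4), S(g_3,g_4)) all reduce to 0 modulo the current basis, so we have a Gröbner basis.
Inter-reduce: drop elements whose leading term is divisible by another's, tail-reduce, and make monic.

G = {y^2 - 25/31y - 56/31, x - 31/35y + 4/35}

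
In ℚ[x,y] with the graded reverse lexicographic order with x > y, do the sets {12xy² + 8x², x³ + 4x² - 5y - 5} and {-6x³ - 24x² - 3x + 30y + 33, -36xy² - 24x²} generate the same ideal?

No, the ideals differ.

Since reduced Gröbner bases are canonical representatives of ideals under a given ordering, it suffices to compute and compare them.
Buchberger on the first generating set:
f_1 = 12xy² + 8x², LT = xy².
f_2 = x³ + 4x² - 5y - 5, LT = x³.

S(f_1,f_2): lcm = x³y². S = ⅔x⁴ - 4x²y² + 5y³ + 5y².
  leading term x⁴: subtract (⅔x)·f_2 from ⅔x⁴ - 4x²y² + 5y³ + 5y² → -4x²y² - 8/3x³ + 5y³ + 10/3xy + 5y² + 10/3x
  leading term x²y²: subtract (-⅓x)·f_1 from -4x²y² - 8/3x³ + 5y³ + 10/3xy + 5y² + 10/3x → 5y³ + 10/3xy + 5y² + 10/3x
  leading term y³: no divisor's leading term divides it; move 5y³ to the remainder.
  leading term xy: no divisor's leading term divides it; move 10/3xy to the remainder.
  leading term y²: no divisor's leading term divides it; move 5y² to the remainder.
  leading term x: no divisor's leading term divides it; move 10/3x to the remainder.
  remainder 5y³ + 10/3xy + 5y² + 10/3x ≠ 0; add g_3 = 5y³ + 10/3xy + 5y² + 10/3x to the basis.

The other S-polynomials (S(f_1,g_3), S(f_2,g_3)) all reduce to 0 modulo the current basis, so we have a Gröbner basis.
Inter-reduce: drop elements whose leading term is divisible by another's, tail-reduce, and make monic.
Reduced Gröbner basis: {x³ + 4x² - 5y - 5, xy² + ⅔x², y³ + ⅔xy + y² + ⅔x}.

Buchberger on the second generating set:
h_1 = -6x³ - 24x² - 3x + 30y + 33, LT = x³.
h_2 = -36xy² - 24x², LT = xy².

S(h_1,h_2): lcm = x³y². S = -⅔x⁴ + 4x²y² + ½xy² - 5y³ - 11/2y².
  leading term x⁴: subtract (1/9x)·h_1 from -⅔x⁴ + 4x²y² + ½xy² - 5y³ - 11/2y² → 4x²y² + 8/3x³ + ½xy² - 5y³ + ⅓x² - 10/3xy - 11/2y² - 11/3x
  leading term x²y²: subtract (-1/9x)·h_2 from 4x²y² + 8/3x³ + ½xy² - 5y³ + ⅓x² - 10/3xy - 11/2y² - 11/3x → ½xy² - 5y³ + ⅓x² - 10/3xy - 11/2y² - 11/3x
  leading term xy²: subtract (-1/72)·h_2 from ½xy² - 5y³ + ⅓x² - 10/3xy - 11/2y² - 11/3x → -5y³ - 10/3xy - 11/2y² - 11/3x
  leading term y³: no divisor's leading term divides it; move -5y³ to the remainder.
  leading term xy: no divisor's leading term divides it; move -10/3xy to the remainder.
  leading term y²: no divisor's leading term divides it; move -11/2y² to the remainder.
  leading term x: no divisor's leading term divides it; move -11/3x to the remainder.
  remainder -5y³ - 10/3xy - 11/2y² - 11/3x ≠ 0; add k_3 = -5y³ - 10/3xy - 11/2y² - 11/3x to the basis.

The other S-polynomials (S(h_1,k_3), S(h_2,k_3)) all reduce to 0 modulo the current basis, so we have a Gröbner basis.
Inter-reduce: drop elements whose leading term is divisible by another's, tail-reduce, and make monic.
Reduced Gröbner basis: {x³ + 4x² + ½x - 5y - 11/2, xy² + ⅔x², y³ + ⅔xy + 11/10y² + 11/15x}.

The bases are distinct; the ideals are different.
The choice of monomial ordering does not affect the verdict — as long as both bases are computed under the same ordering, their equality decides ideal equality.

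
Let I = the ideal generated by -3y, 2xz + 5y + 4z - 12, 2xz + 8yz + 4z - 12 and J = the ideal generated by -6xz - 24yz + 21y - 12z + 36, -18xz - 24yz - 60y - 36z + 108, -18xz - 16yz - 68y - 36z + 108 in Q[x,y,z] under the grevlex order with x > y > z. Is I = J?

Since reduced Gröbner bases are canonical representatives of ideals under a given ordering, it suffices to compute and compare them.
Buchberger on the first generating set:
f_1 = -3y, LT = y.
f_2 = 2xz + 5y + 4z - 12, LT = xz.
f_3 = 2xz + 8yz + 4z - 12, LT = xz.

The S-polynomials (S(f_1,f_2), S(f_1,f_3), S(f_2,f_3)) all reduce to 0 modulo the current basis, so we have a Gröbner basis.
Inter-reduce: drop elements whose leading term is divisible by another's, tail-reduce, and make monic.
Reduced Gröbner basis: {xz + 2z - 6, y}.

Buchberger on the second generating set:
h_1 = -6xz - 24yz + 21y - 12z + 36, LT = xz.
h_2 = -18xz - 24yz - 60y - 36z + 108, LT = xz.
h_3 = -18xz - 16yz - 68y - 36z + 108, LT = xz.

S(h_1,h_2): lcm = xz. S = \tfrac{8}{3}yz - \tfrac{41}{6}y.
  reduce S modulo (h_1, h_2, h_3):
  remainder \tfrac{8}{3}yz - \tfrac{41}{6}y ≠ 0; add k_4 = \tfrac{8}{3}yz - \tfrac{41}{6}y to the basis.

S(h_1,h_3): lcm = xz. S = \tfrac{28}{9}yz - \tfrac{131}{18}y.
  reduce S modulo (h_1, h_2, h_3, k_4):
  remainder \tfrac{25}{36}y ≠ 0; add k_5 = \tfrac{25}{36}y to the basis.

The other S-polynomials (S(h_2,h_3), S(h_1,k_4), S(h_2,k_4), S(h_3,k_4), S(h_1,k_5), S(h_2,k_5), S(h_3,k_5), S(k_4,k_5)) all reduce to 0 modulo the current basis, so we have a Gröbner basis.
Inter-reduce: drop elements whose leading term is divisible by another's, tail-reduce, and make monic.
Reduced Gröbner basis: {xz + 2z - 6, y}.

The two bases agree; hence the ideals are identical.
The choice of monomial ordering does not affect the verdict — as long as both bases are computed under the same ordering, their equality decides ideal equality.

Yes, the ideals are equal.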